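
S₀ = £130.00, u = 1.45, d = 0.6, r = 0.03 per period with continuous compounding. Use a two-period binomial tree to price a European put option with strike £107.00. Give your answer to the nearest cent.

£13.81

Risk-neutral probability p = (e^0.03 − 0.6)/(1.45 − 0.6) = 0.4305/0.8500 = 0.5064
Terminal stock prices: S_uu = 273.3, S_ud = 113.1, S_dd = 46.8
Terminal payoffs (K − S): max(-166.3, 0) = 0, max(-6.1, 0) = 0, max(60.2, 0) = 60.2
Node u (S = 188.5): V_u = e^(−0.03)·[0.5064·0.0000 + 0.4936·0.0000] = 0.0000
Node d (S = 78): V_d = e^(−0.03)·[0.5064·0.0000 + 0.4936·60.2000] = 28.8355
Node 0 (S = 130): V_0 = e^(−0.03)·[0.5064·0.0000 + 0.4936·28.8355] = 13.8121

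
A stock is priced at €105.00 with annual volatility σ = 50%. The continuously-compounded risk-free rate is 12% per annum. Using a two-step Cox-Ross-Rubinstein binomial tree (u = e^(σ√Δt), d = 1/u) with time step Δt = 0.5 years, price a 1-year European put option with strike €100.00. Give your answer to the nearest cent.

CRR parameters: u = e^(σ√Δt) = e^(0.5·√0.5) = 1.4241, d = 1/u = 0.7022
Per-period rate: rΔt = 0.12·0.5 = 0.06, so R = e^0.06 = 1.0618
Risk-neutral probability p = (e^0.06 − 0.7022)/(1.4241 − 0.7022) = 0.3596/0.7219 = 0.4982
Terminal stock prices: S_uu = 213, S_ud = 105, S_dd = 51.77
Terminal payoffs (K − S): max(-113, 0) = 0, max(-5, 0) = 0, max(48.23, 0) = 48.23
Node u (S = 149.5): V_u = e^(−0.06)·[0.4982·0.0000 + 0.5018·0.0000] = 0.0000
Node d (S = 73.73): V_d = e^(−0.06)·[0.4982·0.0000 + 0.5018·48.2278] = 22.7925
Node 0 (S = 105): V_0 = e^(−0.06)·[0.4982·0.0000 + 0.5018·22.7925] = 10.7717

€10.77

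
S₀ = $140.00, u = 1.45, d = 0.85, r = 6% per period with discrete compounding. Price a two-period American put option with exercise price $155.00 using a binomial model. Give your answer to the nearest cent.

$22.08

Risk-neutral probability p = (1 + 0.06 − 0.85)/(1.45 − 0.85) = 0.2100/0.6000 = 0.3500
Terminal stock prices: S_uu = 294.4, S_ud = 172.5, S_dd = 101.1
Terminal payoffs (K − S): max(-139.4, 0) = 0, max(-17.55, 0) = 0, max(53.85, 0) = 53.85
Node u (S = 203): continuation = 1/1.06·[0.3500·0.0000 + 0.6500·0.0000] = 0.0000; exercise value = 0.0000 ≤ continuation, so V_u = 0.0000
Node d (S = 119): continuation = 1/1.06·[0.3500·0.0000 + 0.6500·53.8500] = 33.0212; exercise value = 36.0000 > continuation, so V_d = 36.0000 (exercise)
Node 0 (S = 140): continuation = 1/1.06·[0.3500·0.0000 + 0.6500·36.0000] = 22.0755; exercise value = 15.0000 ≤ continuation, so V_0 = 22.0755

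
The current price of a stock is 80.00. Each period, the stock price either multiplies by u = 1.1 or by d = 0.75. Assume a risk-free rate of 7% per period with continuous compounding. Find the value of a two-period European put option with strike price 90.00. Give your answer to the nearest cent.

Risk-neutral probability p = (e^0.07 − 0.75)/(1.1 − 0.75) = 0.3225/0.3500 = 0.9215
Terminal stock prices: S_uu = 96.8, S_ud = 66, S_dd = 45
Terminal payoffs (K − S): max(-6.8, 0) = 0, max(24, 0) = 24, max(45, 0) = 45
Node u (S = 88): V_u = e^(−0.07)·[0.9215·0.0000 + 0.0785·24.0000] = 1.7577
Node d (S = 60): V_d = e^(−0.07)·[0.9215·24.0000 + 0.0785·45.0000] = 23.9154
Node 0 (S = 80): V_0 = e^(−0.07)·[0.9215·1.7577 + 0.0785·23.9154] = 3.2617

3.26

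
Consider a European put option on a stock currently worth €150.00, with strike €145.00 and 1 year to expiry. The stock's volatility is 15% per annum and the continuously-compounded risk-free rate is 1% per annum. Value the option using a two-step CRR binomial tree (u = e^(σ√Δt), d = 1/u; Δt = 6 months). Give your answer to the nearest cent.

€5.93

CRR parameters: u = e^(σ√Δt) = e^(0.15·√0.5) = 1.1119, d = 1/u = 0.8994
Per-period rate: rΔt = 0.01·0.5 = 0.005, so R = e^0.005 = 1.0050
Risk-neutral probability p = (e^0.005 − 0.8994)/(1.1119 − 0.8994) = 0.1056/0.2125 = 0.4971
Terminal stock prices: S_uu = 185.4, S_ud = 150, S_dd = 121.3
Terminal payoffs (K − S): max(-40.45, 0) = 0, max(-5, 0) = 0, max(23.67, 0) = 23.67
Node u (S = 166.8): V_u = e^(−0.005)·[0.4971·0.0000 + 0.5029·0.0000] = 0.0000
Node d (S = 134.9): V_d = e^(−0.005)·[0.4971·0.0000 + 0.5029·23.6713] = 11.8451
Node 0 (S = 150): V_0 = e^(−0.005)·[0.4971·0.0000 + 0.5029·11.8451] = 5.9273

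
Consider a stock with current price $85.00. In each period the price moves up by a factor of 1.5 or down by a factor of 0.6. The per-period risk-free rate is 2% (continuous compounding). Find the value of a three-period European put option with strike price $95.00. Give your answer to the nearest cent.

$29.34

Risk-neutral probability p = (e^0.02 − 0.6)/(1.5 − 0.6) = 0.4202/0.9000 = 0.4669
Terminal stock prices: S_uuu = 286.9, S_uud = 114.8, S_udd = 45.9, S_ddd = 18.36
Terminal payoffs (K − S): max(-191.9, 0) = 0, max(-19.75, 0) = 0, max(49.1, 0) = 49.1, max(76.64, 0) = 76.64
Node uu (S = 191.2): V_uu = e^(−0.02)·[0.4669·0.0000 + 0.5331·0.0000] = 0.0000
Node ud (S = 76.5): V_ud = e^(−0.02)·[0.4669·0.0000 + 0.5331·49.1000] = 25.6574
Node dd (S = 30.6): V_dd = e^(−0.02)·[0.4669·49.1000 + 0.5331·76.6400] = 62.5189
Node u (S = 127.5): V_u = e^(−0.02)·[0.4669·0.0000 + 0.5331·25.6574] = 13.4073
Node d (S = 51): V_d = e^(−0.02)·[0.4669·25.6574 + 0.5331·62.5189] = 44.4114
Node 0 (S = 85): V_0 = e^(−0.02)·[0.4669·13.4073 + 0.5331·44.4114] = 29.3431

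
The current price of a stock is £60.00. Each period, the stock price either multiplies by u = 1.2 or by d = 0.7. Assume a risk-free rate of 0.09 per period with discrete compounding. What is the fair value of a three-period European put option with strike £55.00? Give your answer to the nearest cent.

Risk-neutral probability p = (1 + 0.09 − 0.7)/(1.2 − 0.7) = 0.3900/0.5000 = 0.7800
Terminal stock prices: S_uuu = 103.7, S_uud = 60.48, S_udd = 35.28, S_ddd = 20.58
Terminal payoffs (K − S): max(-48.68, 0) = 0, max(-5.48, 0) = 0, max(19.72, 0) = 19.72, max(34.42, 0) = 34.42
Node uu (S = 86.4): V_uu = 1/1.09·[0.7800·0.0000 + 0.2200·0.0000] = 0.0000
Node ud (S = 50.4): V_ud = 1/1.09·[0.7800·0.0000 + 0.2200·19.7200] = 3.9802
Node dd (S = 29.4): V_dd = 1/1.09·[0.7800·19.7200 + 0.2200·34.4200] = 21.0587
Node u (S = 72): V_u = 1/1.09·[0.7800·0.0000 + 0.2200·3.9802] = 0.8033
Node d (S = 42): V_d = 1/1.09·[0.7800·3.9802 + 0.2200·21.0587] = 7.0986
Node 0 (S = 60): V_0 = 1/1.09·[0.7800·0.8033 + 0.2200·7.0986] = 2.0076

£2.01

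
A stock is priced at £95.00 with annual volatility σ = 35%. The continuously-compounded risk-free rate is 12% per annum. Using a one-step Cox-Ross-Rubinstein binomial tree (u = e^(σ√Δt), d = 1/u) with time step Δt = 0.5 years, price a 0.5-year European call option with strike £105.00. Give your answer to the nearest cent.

£8.83

CRR parameters: u = e^(σ√Δt) = e^(0.35·√0.5) = 1.2808, d = 1/u = 0.7808
Per-period rate: rΔt = 0.12·0.5 = 0.06, so R = e^0.06 = 1.0618
Risk-neutral probability p = (e^0.06 − 0.7808)/(1.2808 − 0.7808) = 0.2811/0.5000 = 0.5621
Terminal stock prices: S_u = 121.7, S_d = 74.17
Terminal payoffs (S − K): max(16.68, 0) = 16.68, max(-30.83, 0) = 0
Node 0 (S = 95): V_0 = e^(−0.06)·[0.5621·16.6763 + 0.4379·0.0000] = 8.8279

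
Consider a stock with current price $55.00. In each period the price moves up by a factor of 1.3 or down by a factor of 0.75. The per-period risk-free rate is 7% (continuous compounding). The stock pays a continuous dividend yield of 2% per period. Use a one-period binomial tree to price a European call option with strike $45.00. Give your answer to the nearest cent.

$13.53

Per-period risk-free factor R = e^0.07 = 1.0725; dividend-adjusted growth = e^(0.07−0.02) = 1.0513.
Risk-neutral probability p = (1.0513 − 0.75)/(1.3 − 0.75) = 0.3013/0.5500 = 0.5478
Terminal stock prices: S_u = 71.5, S_d = 41.25
Terminal payoffs (S − K): max(26.5, 0) = 26.5, max(-3.75, 0) = 0
Node 0 (S = 55): V_0 = e^(−0.07)·[0.5478·26.5000 + 0.4522·0.0000] = 13.5344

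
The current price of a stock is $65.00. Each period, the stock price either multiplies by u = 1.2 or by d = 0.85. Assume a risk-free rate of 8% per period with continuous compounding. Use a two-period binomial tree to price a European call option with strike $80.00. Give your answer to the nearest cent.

$5.15

Risk-neutral probability p = (e^0.08 − 0.85)/(1.2 − 0.85) = 0.2333/0.3500 = 0.6665
Terminal stock prices: S_uu = 93.6, S_ud = 66.3, S_dd = 46.96
Terminal payoffs (S − K): max(13.6, 0) = 13.6, max(-13.7, 0) = 0, max(-33.04, 0) = 0
Node u (S = 78): V_u = e^(−0.08)·[0.6665·13.6000 + 0.3335·0.0000] = 8.3679
Node d (S = 55.25): V_d = e^(−0.08)·[0.6665·0.0000 + 0.3335·0.0000] = 0.0000
Node 0 (S = 65): V_0 = e^(−0.08)·[0.6665·8.3679 + 0.3335·0.0000] = 5.1487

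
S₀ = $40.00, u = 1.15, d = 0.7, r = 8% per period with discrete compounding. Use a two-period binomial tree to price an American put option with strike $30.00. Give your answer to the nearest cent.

$0.29

Risk-neutral probability p = (1 + 0.08 − 0.7)/(1.15 − 0.7) = 0.3800/0.4500 = 0.8444
Terminal stock prices: S_uu = 52.9, S_ud = 32.2, S_dd = 19.6
Terminal payoffs (K − S): max(-22.9, 0) = 0, max(-2.2, 0) = 0, max(10.4, 0) = 10.4
Node u (S = 46): continuation = 1/1.08·[0.8444·0.0000 + 0.1556·0.0000] = 0.0000; exercise value = 0.0000 ≤ continuation, so V_u = 0.0000
Node d (S = 28): continuation = 1/1.08·[0.8444·0.0000 + 0.1556·10.4000] = 1.4979; exercise value = 2.0000 > continuation, so V_d = 2.0000 (exercise)
Node 0 (S = 40): continuation = 1/1.08·[0.8444·0.0000 + 0.1556·2.0000] = 0.2881; exercise value = 0.0000 ≤ continuation, so V_0 = 0.2881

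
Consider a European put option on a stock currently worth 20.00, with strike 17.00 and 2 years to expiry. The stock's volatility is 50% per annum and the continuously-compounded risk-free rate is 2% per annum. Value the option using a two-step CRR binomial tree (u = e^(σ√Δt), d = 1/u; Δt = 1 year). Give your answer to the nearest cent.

3.37

CRR parameters: u = e^(σ√Δt) = e^(0.5·√1) = 1.6487, d = 1/u = 0.6065
Per-period rate: rΔt = 0.02·1 = 0.02, so R = e^0.02 = 1.0202
Risk-neutral probability p = (e^0.02 − 0.6065)/(1.6487 − 0.6065) = 0.4137/1.0422 = 0.3969
Terminal stock prices: S_uu = 54.37, S_ud = 20, S_dd = 7.358
Terminal payoffs (K − S): max(-37.37, 0) = 0, max(-3, 0) = 0, max(9.642, 0) = 9.642
Node u (S = 32.97): V_u = e^(−0.02)·[0.3969·0.0000 + 0.6031·0.0000] = 0.0000
Node d (S = 12.13): V_d = e^(−0.02)·[0.3969·0.0000 + 0.6031·9.6424] = 5.7000
Node 0 (S = 20): V_0 = e^(−0.02)·[0.3969·0.0000 + 0.6031·5.7000] = 3.3694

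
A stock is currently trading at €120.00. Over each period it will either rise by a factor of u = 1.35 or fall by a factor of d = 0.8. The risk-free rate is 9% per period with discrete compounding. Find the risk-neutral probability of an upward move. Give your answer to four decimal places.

p = 0.5273

Risk-neutral probability p = (1 + 0.09 − 0.8)/(1.35 − 0.8) = 0.2900/0.5500 = 0.5273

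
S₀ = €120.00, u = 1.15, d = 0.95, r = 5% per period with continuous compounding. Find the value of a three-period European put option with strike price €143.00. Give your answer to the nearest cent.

€10.03

Risk-neutral probability p = (e^0.05 − 0.95)/(1.15 − 0.95) = 0.1013/0.2000 = 0.5064
Terminal stock prices: S_uuu = 182.5, S_uud = 150.8, S_udd = 124.5, S_ddd = 102.9
Terminal payoffs (K − S): max(-39.5, 0) = 0, max(-7.765, 0) = 0, max(18.45, 0) = 18.45, max(40.12, 0) = 40.12
Node uu (S = 158.7): V_uu = e^(−0.05)·[0.5064·0.0000 + 0.4936·0.0000] = 0.0000
Node ud (S = 131.1): V_ud = e^(−0.05)·[0.5064·0.0000 + 0.4936·18.4550] = 8.6659
Node dd (S = 108.3): V_dd = e^(−0.05)·[0.5064·18.4550 + 0.4936·40.1150] = 27.7258
Node u (S = 138): V_u = e^(−0.05)·[0.5064·0.0000 + 0.4936·8.6659] = 4.0692
Node d (S = 114): V_d = e^(−0.05)·[0.5064·8.6659 + 0.4936·27.7258] = 17.1932
Node 0 (S = 120): V_0 = e^(−0.05)·[0.5064·4.0692 + 0.4936·17.1932] = 10.0334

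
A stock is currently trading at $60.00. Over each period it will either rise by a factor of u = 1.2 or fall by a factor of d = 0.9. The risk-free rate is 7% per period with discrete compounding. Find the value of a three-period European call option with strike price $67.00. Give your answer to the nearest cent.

$9.11

Risk-neutral probability p = (1 + 0.07 − 0.9)/(1.2 − 0.9) = 0.1700/0.3000 = 0.5667
Terminal stock prices: S_uuu = 103.7, S_uud = 77.76, S_udd = 58.32, S_ddd = 43.74
Terminal payoffs (S − K): max(36.68, 0) = 36.68, max(10.76, 0) = 10.76, max(-8.68, 0) = 0, max(-23.26, 0) = 0
Node uu (S = 86.4): V_uu = 1/1.07·[0.5667·36.6800 + 0.4333·10.7600] = 23.7832
Node ud (S = 64.8): V_ud = 1/1.07·[0.5667·10.7600 + 0.4333·0.0000] = 5.6984
Node dd (S = 48.6): V_dd = 1/1.07·[0.5667·0.0000 + 0.4333·0.0000] = 0.0000
Node u (S = 72): V_u = 1/1.07·[0.5667·23.7832 + 0.4333·5.6984] = 14.9032
Node d (S = 54): V_d = 1/1.07·[0.5667·5.6984 + 0.4333·0.0000] = 3.0179
Node 0 (S = 60): V_0 = 1/1.07·[0.5667·14.9032 + 0.4333·3.0179] = 9.1149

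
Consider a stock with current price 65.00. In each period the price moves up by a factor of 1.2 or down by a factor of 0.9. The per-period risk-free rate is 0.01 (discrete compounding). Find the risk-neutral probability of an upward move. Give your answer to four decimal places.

p = 0.3667

Risk-neutral probability p = (1 + 0.01 − 0.9)/(1.2 − 0.9) = 0.1100/0.3000 = 0.3667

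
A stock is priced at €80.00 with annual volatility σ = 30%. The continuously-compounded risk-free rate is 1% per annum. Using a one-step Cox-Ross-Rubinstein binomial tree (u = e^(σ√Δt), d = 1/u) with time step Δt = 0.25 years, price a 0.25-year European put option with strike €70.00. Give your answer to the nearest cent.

€0.60

CRR parameters: u = e^(σ√Δt) = e^(0.3·√0.25) = 1.1618, d = 1/u = 0.8607
Per-period rate: rΔt = 0.01·0.25 = 0.0025, so R = e^0.0025 = 1.0025
Risk-neutral probability p = (e^0.0025 − 0.8607)/(1.1618 − 0.8607) = 0.1418/0.3011 = 0.4709
Terminal stock prices: S_u = 92.95, S_d = 68.86
Terminal payoffs (K − S): max(-22.95, 0) = 0, max(1.143, 0) = 1.143
Node 0 (S = 80): V_0 = e^(−0.0025)·[0.4709·0.0000 + 0.5291·1.1434] = 0.6035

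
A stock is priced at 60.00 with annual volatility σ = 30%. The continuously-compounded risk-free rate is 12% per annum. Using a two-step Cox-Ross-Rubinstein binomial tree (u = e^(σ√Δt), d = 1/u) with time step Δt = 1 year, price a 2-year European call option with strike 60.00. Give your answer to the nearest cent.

CRR parameters: u = e^(σ√Δt) = e^(0.3·√1) = 1.3499, d = 1/u = 0.7408
Per-period rate: rΔt = 0.12·1 = 0.12, so R = e^0.12 = 1.1275
Risk-neutral probability p = (e^0.12 − 0.7408)/(1.3499 − 0.7408) = 0.3867/0.6090 = 0.6349
Terminal stock prices: S_uu = 109.3, S_ud = 60, S_dd = 32.93
Terminal payoffs (S − K): max(49.33, 0) = 49.33, max(0, 0) = 0, max(-27.07, 0) = 0
Node u (S = 80.99): V_u = e^(−0.12)·[0.6349·49.3271 + 0.3651·0.0000] = 27.7763
Node d (S = 44.45): V_d = e^(−0.12)·[0.6349·0.0000 + 0.3651·0.0000] = 0.0000
Node 0 (S = 60): V_0 = e^(−0.12)·[0.6349·27.7763 + 0.3651·0.0000] = 15.6409

15.64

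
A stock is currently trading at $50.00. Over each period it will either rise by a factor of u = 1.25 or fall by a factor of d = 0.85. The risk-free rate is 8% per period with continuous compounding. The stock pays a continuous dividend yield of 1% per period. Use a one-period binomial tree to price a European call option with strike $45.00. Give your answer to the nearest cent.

Per-period risk-free factor R = e^0.08 = 1.0833; dividend-adjusted growth = e^(0.08−0.01) = 1.0725.
Risk-neutral probability p = (1.0725 − 0.85)/(1.25 − 0.85) = 0.2225/0.4000 = 0.5563
Terminal stock prices: S_u = 62.5, S_d = 42.5
Terminal payoffs (S − K): max(17.5, 0) = 17.5, max(-2.5, 0) = 0
Node 0 (S = 50): V_0 = e^(−0.08)·[0.5563·17.5000 + 0.4437·0.0000] = 8.9863

$8.99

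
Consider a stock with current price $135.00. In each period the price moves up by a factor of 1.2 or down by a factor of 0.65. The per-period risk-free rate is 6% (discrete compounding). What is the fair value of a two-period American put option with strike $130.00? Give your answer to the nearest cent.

Risk-neutral probability p = (1 + 0.06 − 0.65)/(1.2 − 0.65) = 0.4100/0.5500 = 0.7455
Terminal stock prices: S_uu = 194.4, S_ud = 105.3, S_dd = 57.04
Terminal payoffs (K − S): max(-64.4, 0) = 0, max(24.7, 0) = 24.7, max(72.96, 0) = 72.96
Node u (S = 162): continuation = 1/1.06·[0.7455·0.0000 + 0.2545·24.7000] = 5.9314; exercise value = 0.0000 ≤ continuation, so V_u = 5.9314
Node d (S = 87.75): continuation = 1/1.06·[0.7455·24.7000 + 0.2545·72.9625] = 34.8915; exercise value = 42.2500 > continuation, so V_d = 42.2500 (exercise)
Node 0 (S = 135): continuation = 1/1.06·[0.7455·5.9314 + 0.2545·42.2500] = 14.3171; exercise value = 0.0000 ≤ continuation, so V_0 = 14.3171

$14.32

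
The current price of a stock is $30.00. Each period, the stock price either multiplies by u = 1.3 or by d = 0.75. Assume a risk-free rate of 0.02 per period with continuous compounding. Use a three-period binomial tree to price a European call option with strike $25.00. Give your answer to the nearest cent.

$9.09

Risk-neutral probability p = (e^0.02 − 0.75)/(1.3 − 0.75) = 0.2702/0.5500 = 0.4913
Terminal stock prices: S_uuu = 65.91, S_uud = 38.03, S_udd = 21.94, S_ddd = 12.66
Terminal payoffs (S − K): max(40.91, 0) = 40.91, max(13.03, 0) = 13.03, max(-3.062, 0) = 0, max(-12.34, 0) = 0
Node uu (S = 50.7): V_uu = e^(−0.02)·[0.4913·40.9100 + 0.5087·13.0250] = 26.1950
Node ud (S = 29.25): V_ud = e^(−0.02)·[0.4913·13.0250 + 0.5087·0.0000] = 6.2722
Node dd (S = 16.88): V_dd = e^(−0.02)·[0.4913·0.0000 + 0.5087·0.0000] = 0.0000
Node u (S = 39): V_u = e^(−0.02)·[0.4913·26.1950 + 0.5087·6.2722] = 15.7418
Node d (S = 22.5): V_d = e^(−0.02)·[0.4913·6.2722 + 0.5087·0.0000] = 3.0203
Node 0 (S = 30): V_0 = e^(−0.02)·[0.4913·15.7418 + 0.5087·3.0203] = 9.0865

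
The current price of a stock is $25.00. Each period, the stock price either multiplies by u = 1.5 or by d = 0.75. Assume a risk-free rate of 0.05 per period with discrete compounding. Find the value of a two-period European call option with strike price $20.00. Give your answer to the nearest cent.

$8.80

Risk-neutral probability p = (1 + 0.05 − 0.75)/(1.5 − 0.75) = 0.3000/0.7500 = 0.4000
Terminal stock prices: S_uu = 56.25, S_ud = 28.12, S_dd = 14.06
Terminal payoffs (S − K): max(36.25, 0) = 36.25, max(8.125, 0) = 8.125, max(-5.938, 0) = 0
Node u (S = 37.5): V_u = 1/1.05·[0.4000·36.2500 + 0.6000·8.1250] = 18.4524
Node d (S = 18.75): V_d = 1/1.05·[0.4000·8.1250 + 0.6000·0.0000] = 3.0952
Node 0 (S = 25): V_0 = 1/1.05·[0.4000·18.4524 + 0.6000·3.0952] = 8.7982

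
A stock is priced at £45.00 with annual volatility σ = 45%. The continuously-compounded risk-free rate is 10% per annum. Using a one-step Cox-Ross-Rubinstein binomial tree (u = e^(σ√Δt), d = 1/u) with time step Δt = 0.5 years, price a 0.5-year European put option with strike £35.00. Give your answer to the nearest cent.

CRR parameters: u = e^(σ√Δt) = e^(0.45·√0.5) = 1.3746, d = 1/u = 0.7275
Per-period rate: rΔt = 0.1·0.5 = 0.05, so R = e^0.05 = 1.0513
Risk-neutral probability p = (e^0.05 − 0.7275)/(1.3746 − 0.7275) = 0.3238/0.6472 = 0.5003
Terminal stock prices: S_u = 61.86, S_d = 32.74
Terminal payoffs (K − S): max(-26.86, 0) = 0, max(2.264, 0) = 2.264
Node 0 (S = 45): V_0 = e^(−0.05)·[0.5003·0.0000 + 0.4997·2.2644] = 1.0762

£1.08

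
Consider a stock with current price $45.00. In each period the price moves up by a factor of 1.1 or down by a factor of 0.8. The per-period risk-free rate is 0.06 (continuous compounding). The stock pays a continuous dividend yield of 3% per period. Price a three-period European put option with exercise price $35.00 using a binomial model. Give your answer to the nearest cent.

Per-period risk-free factor R = e^0.06 = 1.0618; dividend-adjusted growth = e^(0.06−0.03) = 1.0305.
Risk-neutral probability p = (1.0305 − 0.8)/(1.1 − 0.8) = 0.2305/0.3000 = 0.7682
Terminal stock prices: S_uuu = 59.9, S_uud = 43.56, S_udd = 31.68, S_ddd = 23.04
Terminal payoffs (K − S): max(-24.9, 0) = 0, max(-8.56, 0) = 0, max(3.32, 0) = 3.32, max(11.96, 0) = 11.96
Node uu (S = 54.45): V_uu = e^(−0.06)·[0.7682·0.0000 + 0.2318·0.0000] = 0.0000
Node ud (S = 39.6): V_ud = e^(−0.06)·[0.7682·0.0000 + 0.2318·3.3200] = 0.7248
Node dd (S = 28.8): V_dd = e^(−0.06)·[0.7682·3.3200 + 0.2318·11.9600] = 5.0129
Node u (S = 49.5): V_u = e^(−0.06)·[0.7682·0.0000 + 0.2318·0.7248] = 0.1582
Node d (S = 36): V_d = e^(−0.06)·[0.7682·0.7248 + 0.2318·5.0129] = 1.6188
Node 0 (S = 45): V_0 = e^(−0.06)·[0.7682·0.1582 + 0.2318·1.6188] = 0.4679

$0.47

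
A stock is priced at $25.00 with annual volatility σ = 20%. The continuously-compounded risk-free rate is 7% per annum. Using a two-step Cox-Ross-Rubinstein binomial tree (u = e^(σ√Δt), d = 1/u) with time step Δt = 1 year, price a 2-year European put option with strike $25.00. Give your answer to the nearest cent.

$0.98

CRR parameters: u = e^(σ√Δt) = e^(0.2·√1) = 1.2214, d = 1/u = 0.8187
Per-period rate: rΔt = 0.07·1 = 0.07, so R = e^0.07 = 1.0725
Risk-neutral probability p = (e^0.07 − 0.8187)/(1.2214 − 0.8187) = 0.2538/0.4027 = 0.6302
Terminal stock prices: S_uu = 37.3, S_ud = 25, S_dd = 16.76
Terminal payoffs (K − S): max(-12.3, 0) = 0, max(0, 0) = 0, max(8.242, 0) = 8.242
Node u (S = 30.54): V_u = e^(−0.07)·[0.6302·0.0000 + 0.3698·0.0000] = 0.0000
Node d (S = 20.47): V_d = e^(−0.07)·[0.6302·0.0000 + 0.3698·8.2420] = 2.8416
Node 0 (S = 25): V_0 = e^(−0.07)·[0.6302·0.0000 + 0.3698·2.8416] = 0.9797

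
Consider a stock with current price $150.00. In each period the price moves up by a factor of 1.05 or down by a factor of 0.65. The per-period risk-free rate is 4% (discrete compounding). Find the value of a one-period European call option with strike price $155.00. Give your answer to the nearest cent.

$2.34

Risk-neutral probability p = (1 + 0.04 − 0.65)/(1.05 − 0.65) = 0.3900/0.4000 = 0.9750
Terminal stock prices: S_u = 157.5, S_d = 97.5
Terminal payoffs (S − K): max(2.5, 0) = 2.5, max(-57.5, 0) = 0
Node 0 (S = 150): V_0 = 1/1.04·[0.9750·2.5000 + 0.0250·0.0000] = 2.3438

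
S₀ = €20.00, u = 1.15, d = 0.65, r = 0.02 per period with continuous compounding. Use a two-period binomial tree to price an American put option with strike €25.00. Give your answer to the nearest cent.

Risk-neutral probability p = (e^0.02 − 0.65)/(1.15 − 0.65) = 0.3702/0.5000 = 0.7404
Terminal stock prices: S_uu = 26.45, S_ud = 14.95, S_dd = 8.45
Terminal payoffs (K − S): max(-1.45, 0) = 0, max(10.05, 0) = 10.05, max(16.55, 0) = 16.55
Node u (S = 23): continuation = e^(−0.02)·[0.7404·0.0000 + 0.2596·10.0500] = 2.5573; exercise value = 2.0000 ≤ continuation, so V_u = 2.5573
Node d (S = 13): continuation = e^(−0.02)·[0.7404·10.0500 + 0.2596·16.5500] = 11.5050; exercise value = 12.0000 > continuation, so V_d = 12.0000 (exercise)
Node 0 (S = 20): continuation = e^(−0.02)·[0.7404·2.5573 + 0.2596·12.0000] = 4.9094; exercise value = 5.0000 > continuation, so V_0 = 5.0000 (exercise)

€5.00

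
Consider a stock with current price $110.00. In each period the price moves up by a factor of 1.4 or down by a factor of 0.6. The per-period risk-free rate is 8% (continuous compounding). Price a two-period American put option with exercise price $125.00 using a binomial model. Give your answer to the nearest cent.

$28.21

Risk-neutral probability p = (e^0.08 − 0.6)/(1.4 − 0.6) = 0.4833/0.8000 = 0.6041
Terminal stock prices: S_uu = 215.6, S_ud = 92.4, S_dd = 39.6
Terminal payoffs (K − S): max(-90.6, 0) = 0, max(32.6, 0) = 32.6, max(85.4, 0) = 85.4
Node u (S = 154): continuation = e^(−0.08)·[0.6041·0.0000 + 0.3959·32.6000] = 11.9138; exercise value = 0.0000 ≤ continuation, so V_u = 11.9138
Node d (S = 66): continuation = e^(−0.08)·[0.6041·32.6000 + 0.3959·85.4000] = 49.3895; exercise value = 59.0000 > continuation, so V_d = 59.0000 (exercise)
Node 0 (S = 110): continuation = e^(−0.08)·[0.6041·11.9138 + 0.3959·59.0000] = 28.2056; exercise value = 15.0000 ≤ continuation, so V_0 = 28.2056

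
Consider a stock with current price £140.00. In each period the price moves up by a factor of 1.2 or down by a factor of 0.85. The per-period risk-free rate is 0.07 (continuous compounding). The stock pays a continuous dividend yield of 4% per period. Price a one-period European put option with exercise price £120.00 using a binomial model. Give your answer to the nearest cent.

£0.45

Per-period risk-free factor R = e^0.07 = 1.0725; dividend-adjusted growth = e^(0.07−0.04) = 1.0305.
Risk-neutral probability p = (1.0305 − 0.85)/(1.2 − 0.85) = 0.1805/0.3500 = 0.5156
Terminal stock prices: S_u = 168, S_d = 119
Terminal payoffs (K − S): max(-48, 0) = 0, max(1, 0) = 1
Node 0 (S = 140): V_0 = e^(−0.07)·[0.5156·0.0000 + 0.4844·1.0000] = 0.4517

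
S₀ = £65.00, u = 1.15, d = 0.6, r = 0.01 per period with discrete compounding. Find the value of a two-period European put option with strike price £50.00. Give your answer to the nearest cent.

Risk-neutral probability p = (1 + 0.01 − 0.6)/(1.15 − 0.6) = 0.4100/0.5500 = 0.7455
Terminal stock prices: S_uu = 85.96, S_ud = 44.85, S_dd = 23.4
Terminal payoffs (K − S): max(-35.96, 0) = 0, max(5.15, 0) = 5.15, max(26.6, 0) = 26.6
Node u (S = 74.75): V_u = 1/1.01·[0.7455·0.0000 + 0.2545·5.1500] = 1.2979
Node d (S = 39): V_d = 1/1.01·[0.7455·5.1500 + 0.2545·26.6000] = 10.5050
Node 0 (S = 65): V_0 = 1/1.01·[0.7455·1.2979 + 0.2545·10.5050] = 3.6055

£3.61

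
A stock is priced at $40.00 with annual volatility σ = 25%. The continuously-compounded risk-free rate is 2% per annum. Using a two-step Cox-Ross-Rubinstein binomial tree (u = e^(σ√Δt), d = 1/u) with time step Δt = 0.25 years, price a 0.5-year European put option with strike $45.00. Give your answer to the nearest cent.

$6.06

CRR parameters: u = e^(σ√Δt) = e^(0.25·√0.25) = 1.1331, d = 1/u = 0.8825
Per-period rate: rΔt = 0.02·0.25 = 0.005, so R = e^0.005 = 1.0050
Risk-neutral probability p = (e^0.005 − 0.8825)/(1.1331 − 0.8825) = 0.1225/0.2507 = 0.4888
Terminal stock prices: S_uu = 51.36, S_ud = 40, S_dd = 31.15
Terminal payoffs (K − S): max(-6.361, 0) = 0, max(5, 0) = 5, max(13.85, 0) = 13.85
Node u (S = 45.33): V_u = e^(−0.005)·[0.4888·0.0000 + 0.5112·5.0000] = 2.5433
Node d (S = 35.3): V_d = e^(−0.005)·[0.4888·5.0000 + 0.5112·13.8480] = 9.4757
Node 0 (S = 40): V_0 = e^(−0.005)·[0.4888·2.5433 + 0.5112·9.4757] = 6.0569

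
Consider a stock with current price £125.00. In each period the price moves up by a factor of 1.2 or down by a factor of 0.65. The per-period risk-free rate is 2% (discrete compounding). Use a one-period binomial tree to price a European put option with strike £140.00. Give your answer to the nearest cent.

£18.85

Risk-neutral probability p = (1 + 0.02 − 0.65)/(1.2 − 0.65) = 0.3700/0.5500 = 0.6727
Terminal stock prices: S_u = 150, S_d = 81.25
Terminal payoffs (K − S): max(-10, 0) = 0, max(58.75, 0) = 58.75
Node 0 (S = 125): V_0 = 1/1.02·[0.6727·0.0000 + 0.3273·58.7500] = 18.8503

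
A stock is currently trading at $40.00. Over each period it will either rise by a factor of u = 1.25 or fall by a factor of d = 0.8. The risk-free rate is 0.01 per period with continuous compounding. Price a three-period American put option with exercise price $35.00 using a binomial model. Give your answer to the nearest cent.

$3.39

Risk-neutral probability p = (e^0.01 − 0.8)/(1.25 − 0.8) = 0.2101/0.4500 = 0.4668
Terminal stock prices: S_uuu = 78.12, S_uud = 50, S_udd = 32, S_ddd = 20.48
Terminal payoffs (K − S): max(-43.12, 0) = 0, max(-15, 0) = 0, max(3, 0) = 3, max(14.52, 0) = 14.52
Node uu (S = 62.5): continuation = e^(−0.01)·[0.4668·0.0000 + 0.5332·0.0000] = 0.0000; exercise value = 0.0000 ≤ continuation, so V_uu = 0.0000
Node ud (S = 40): continuation = e^(−0.01)·[0.4668·0.0000 + 0.5332·3.0000] = 1.5837; exercise value = 0.0000 ≤ continuation, so V_ud = 1.5837
Node dd (S = 25.6): continuation = e^(−0.01)·[0.4668·3.0000 + 0.5332·14.5200] = 9.0517; exercise value = 9.4000 > continuation, so V_dd = 9.4000 (exercise)
Node u (S = 50): continuation = e^(−0.01)·[0.4668·0.0000 + 0.5332·1.5837] = 0.8361; exercise value = 0.0000 ≤ continuation, so V_u = 0.8361
Node d (S = 32): continuation = e^(−0.01)·[0.4668·1.5837 + 0.5332·9.4000] = 5.6943; exercise value = 3.0000 ≤ continuation, so V_d = 5.6943
Node 0 (S = 40): continuation = e^(−0.01)·[0.4668·0.8361 + 0.5332·5.6943] = 3.3925; exercise value = 0.0000 ≤ continuation, so V_0 = 3.3925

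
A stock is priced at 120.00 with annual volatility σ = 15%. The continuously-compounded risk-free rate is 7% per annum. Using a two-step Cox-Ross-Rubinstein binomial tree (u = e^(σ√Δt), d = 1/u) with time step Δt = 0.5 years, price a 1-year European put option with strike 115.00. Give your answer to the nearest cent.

CRR parameters: u = e^(σ√Δt) = e^(0.15·√0.5) = 1.1119, d = 1/u = 0.8994
Per-period rate: rΔt = 0.07·0.5 = 0.035, so R = e^0.035 = 1.0356
Risk-neutral probability p = (e^0.035 − 0.8994)/(1.1119 − 0.8994) = 0.1363/0.2125 = 0.6411
Terminal stock prices: S_uu = 148.4, S_ud = 120, S_dd = 97.06
Terminal payoffs (K − S): max(-33.36, 0) = 0, max(-5, 0) = 0, max(17.94, 0) = 17.94
Node u (S = 133.4): V_u = e^(−0.035)·[0.6411·0.0000 + 0.3589·0.0000] = 0.0000
Node d (S = 107.9): V_d = e^(−0.035)·[0.6411·0.0000 + 0.3589·17.9371] = 6.2161
Node 0 (S = 120): V_0 = e^(−0.035)·[0.6411·0.0000 + 0.3589·6.2161] = 2.1542

2.15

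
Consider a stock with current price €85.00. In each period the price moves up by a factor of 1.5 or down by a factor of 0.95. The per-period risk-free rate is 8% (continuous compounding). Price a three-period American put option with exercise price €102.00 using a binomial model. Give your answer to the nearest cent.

€17.00

Risk-neutral probability p = (e^0.08 − 0.95)/(1.5 − 0.95) = 0.1333/0.5500 = 0.2423
Terminal stock prices: S_uuu = 286.9, S_uud = 181.7, S_udd = 115.1, S_ddd = 72.88
Terminal payoffs (K − S): max(-184.9, 0) = 0, max(-79.69, 0) = 0, max(-13.07, 0) = 0, max(29.12, 0) = 29.12
Node uu (S = 191.2): continuation = e^(−0.08)·[0.2423·0.0000 + 0.7577·0.0000] = 0.0000; exercise value = 0.0000 ≤ continuation, so V_uu = 0.0000
Node ud (S = 121.1): continuation = e^(−0.08)·[0.2423·0.0000 + 0.7577·0.0000] = 0.0000; exercise value = 0.0000 ≤ continuation, so V_ud = 0.0000
Node dd (S = 76.71): continuation = e^(−0.08)·[0.2423·0.0000 + 0.7577·29.1231] = 20.3690; exercise value = 25.2875 > continuation, so V_dd = 25.2875 (exercise)
Node u (S = 127.5): continuation = e^(−0.08)·[0.2423·0.0000 + 0.7577·0.0000] = 0.0000; exercise value = 0.0000 ≤ continuation, so V_u = 0.0000
Node d (S = 80.75): continuation = e^(−0.08)·[0.2423·0.0000 + 0.7577·25.2875] = 17.6863; exercise value = 21.2500 > continuation, so V_d = 21.2500 (exercise)
Node 0 (S = 85): continuation = e^(−0.08)·[0.2423·0.0000 + 0.7577·21.2500] = 14.8624; exercise value = 17.0000 > continuation, so V_0 = 17.0000 (exercise)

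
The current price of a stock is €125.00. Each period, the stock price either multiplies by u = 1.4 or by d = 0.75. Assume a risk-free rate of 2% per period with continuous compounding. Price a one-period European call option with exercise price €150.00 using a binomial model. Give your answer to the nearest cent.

€10.19

Risk-neutral probability p = (e^0.02 − 0.75)/(1.4 − 0.75) = 0.2702/0.6500 = 0.4157
Terminal stock prices: S_u = 175, S_d = 93.75
Terminal payoffs (S − K): max(25, 0) = 25, max(-56.25, 0) = 0
Node 0 (S = 125): V_0 = e^(−0.02)·[0.4157·25.0000 + 0.5843·0.0000] = 10.1866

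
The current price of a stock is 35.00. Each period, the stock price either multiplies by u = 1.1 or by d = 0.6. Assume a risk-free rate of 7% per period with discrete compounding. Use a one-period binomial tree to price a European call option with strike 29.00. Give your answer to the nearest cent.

8.35

Risk-neutral probability p = (1 + 0.07 − 0.6)/(1.1 − 0.6) = 0.4700/0.5000 = 0.9400
Terminal stock prices: S_u = 38.5, S_d = 21
Terminal payoffs (S − K): max(9.5, 0) = 9.5, max(-8, 0) = 0
Node 0 (S = 35): V_0 = 1/1.07·[0.9400·9.5000 + 0.0600·0.0000] = 8.3458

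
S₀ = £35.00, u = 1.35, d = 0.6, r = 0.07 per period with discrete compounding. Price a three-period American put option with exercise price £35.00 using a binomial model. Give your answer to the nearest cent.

Risk-neutral probability p = (1 + 0.07 − 0.6)/(1.35 − 0.6) = 0.4700/0.7500 = 0.6267
Terminal stock prices: S_uuu = 86.11, S_uud = 38.27, S_udd = 17.01, S_ddd = 7.56
Terminal payoffs (K − S): max(-51.11, 0) = 0, max(-3.273, 0) = 0, max(17.99, 0) = 17.99, max(27.44, 0) = 27.44
Node uu (S = 63.79): continuation = 1/1.07·[0.6267·0.0000 + 0.3733·0.0000] = 0.0000; exercise value = 0.0000 ≤ continuation, so V_uu = 0.0000
Node ud (S = 28.35): continuation = 1/1.07·[0.6267·0.0000 + 0.3733·17.9900] = 6.2769; exercise value = 6.6500 > continuation, so V_ud = 6.6500 (exercise)
Node dd (S = 12.6): continuation = 1/1.07·[0.6267·17.9900 + 0.3733·27.4400] = 20.1103; exercise value = 22.4000 > continuation, so V_dd = 22.4000 (exercise)
Node u (S = 47.25): continuation = 1/1.07·[0.6267·0.0000 + 0.3733·6.6500] = 2.3202; exercise value = 0.0000 ≤ continuation, so V_u = 2.3202
Node d (S = 21): continuation = 1/1.07·[0.6267·6.6500 + 0.3733·22.4000] = 11.7103; exercise value = 14.0000 > continuation, so V_d = 14.0000 (exercise)
Node 0 (S = 35): continuation = 1/1.07·[0.6267·2.3202 + 0.3733·14.0000] = 6.2436; exercise value = 0.0000 ≤ continuation, so V_0 = 6.2436

£6.24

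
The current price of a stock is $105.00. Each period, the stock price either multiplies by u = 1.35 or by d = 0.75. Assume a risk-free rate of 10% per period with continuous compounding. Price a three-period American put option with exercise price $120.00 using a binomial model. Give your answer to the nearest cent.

Risk-neutral probability p = (e^0.1 − 0.75)/(1.35 − 0.75) = 0.3552/0.6000 = 0.5920
Terminal stock prices: S_uuu = 258.3, S_uud = 143.5, S_udd = 79.73, S_ddd = 44.3
Terminal payoffs (K − S): max(-138.3, 0) = 0, max(-23.52, 0) = 0, max(40.27, 0) = 40.27, max(75.7, 0) = 75.7
Node uu (S = 191.4): continuation = e^(−0.1)·[0.5920·0.0000 + 0.4080·0.0000] = 0.0000; exercise value = 0.0000 ≤ continuation, so V_uu = 0.0000
Node ud (S = 106.3): continuation = e^(−0.1)·[0.5920·0.0000 + 0.4080·40.2656] = 14.8668; exercise value = 13.6875 ≤ continuation, so V_ud = 14.8668
Node dd (S = 59.06): continuation = e^(−0.1)·[0.5920·40.2656 + 0.4080·75.7031] = 49.5180; exercise value = 60.9375 > continuation, so V_dd = 60.9375 (exercise)
Node u (S = 141.8): continuation = e^(−0.1)·[0.5920·0.0000 + 0.4080·14.8668] = 5.4891; exercise value = 0.0000 ≤ continuation, so V_u = 5.4891
Node d (S = 78.75): continuation = e^(−0.1)·[0.5920·14.8668 + 0.4080·60.9375] = 30.4621; exercise value = 41.2500 > continuation, so V_d = 41.2500 (exercise)
Node 0 (S = 105): continuation = e^(−0.1)·[0.5920·5.4891 + 0.4080·41.2500] = 18.1703; exercise value = 15.0000 ≤ continuation, so V_0 = 18.1703

$18.17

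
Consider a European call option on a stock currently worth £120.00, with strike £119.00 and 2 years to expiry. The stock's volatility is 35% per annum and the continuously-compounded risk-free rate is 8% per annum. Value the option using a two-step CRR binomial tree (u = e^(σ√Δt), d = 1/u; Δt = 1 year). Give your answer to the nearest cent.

CRR parameters: u = e^(σ√Δt) = e^(0.35·√1) = 1.4191, d = 1/u = 0.7047
Per-period rate: rΔt = 0.08·1 = 0.08, so R = e^0.08 = 1.0833
Risk-neutral probability p = (e^0.08 − 0.7047)/(1.4191 − 0.7047) = 0.3786/0.7144 = 0.5300
Terminal stock prices: S_uu = 241.7, S_ud = 120, S_dd = 59.59
Terminal payoffs (S − K): max(122.7, 0) = 122.7, max(1, 0) = 1, max(-59.41, 0) = 0
Node u (S = 170.3): V_u = e^(−0.08)·[0.5300·122.6503 + 0.4700·1.0000] = 60.4373
Node d (S = 84.56): V_d = e^(−0.08)·[0.5300·1.0000 + 0.4700·0.0000] = 0.4892
Node 0 (S = 120): V_0 = e^(−0.08)·[0.5300·60.4373 + 0.4700·0.4892] = 29.7796

£29.78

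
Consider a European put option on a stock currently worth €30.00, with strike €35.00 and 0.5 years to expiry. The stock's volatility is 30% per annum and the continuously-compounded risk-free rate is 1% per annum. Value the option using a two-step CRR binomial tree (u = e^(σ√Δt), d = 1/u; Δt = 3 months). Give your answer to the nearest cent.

CRR parameters: u = e^(σ√Δt) = e^(0.3·√0.25) = 1.1618, d = 1/u = 0.8607
Per-period rate: rΔt = 0.01·0.25 = 0.0025, so R = e^0.0025 = 1.0025
Risk-neutral probability p = (e^0.0025 − 0.8607)/(1.1618 − 0.8607) = 0.1418/0.3011 = 0.4709
Terminal stock prices: S_uu = 40.5, S_ud = 30, S_dd = 22.22
Terminal payoffs (K − S): max(-5.496, 0) = 0, max(5, 0) = 5, max(12.78, 0) = 12.78
Node u (S = 34.86): V_u = e^(−0.0025)·[0.4709·0.0000 + 0.5291·5.0000] = 2.6390
Node d (S = 25.82): V_d = e^(−0.0025)·[0.4709·5.0000 + 0.5291·12.7755] = 9.0914
Node 0 (S = 30): V_0 = e^(−0.0025)·[0.4709·2.6390 + 0.5291·9.0914] = 6.0379

€6.04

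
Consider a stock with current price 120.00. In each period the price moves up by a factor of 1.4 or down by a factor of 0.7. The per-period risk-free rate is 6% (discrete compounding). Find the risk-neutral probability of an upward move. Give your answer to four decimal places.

p = 0.5143

Risk-neutral probability p = (1 + 0.06 − 0.7)/(1.4 − 0.7) = 0.3600/0.7000 = 0.5143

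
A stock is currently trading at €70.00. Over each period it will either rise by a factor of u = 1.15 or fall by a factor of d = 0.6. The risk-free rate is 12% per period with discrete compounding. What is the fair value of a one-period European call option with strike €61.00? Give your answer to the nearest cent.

Risk-neutral probability p = (1 + 0.12 − 0.6)/(1.15 − 0.6) = 0.5200/0.5500 = 0.9455
Terminal stock prices: S_u = 80.5, S_d = 42
Terminal payoffs (S − K): max(19.5, 0) = 19.5, max(-19, 0) = 0
Node 0 (S = 70): V_0 = 1/1.12·[0.9455·19.5000 + 0.0545·0.0000] = 16.4610

€16.46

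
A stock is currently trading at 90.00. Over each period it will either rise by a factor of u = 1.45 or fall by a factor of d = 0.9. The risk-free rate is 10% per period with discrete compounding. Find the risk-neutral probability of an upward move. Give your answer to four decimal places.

Risk-neutral probability p = (1 + 0.1 − 0.9)/(1.45 − 0.9) = 0.2000/0.5500 = 0.3636

p = 0.3636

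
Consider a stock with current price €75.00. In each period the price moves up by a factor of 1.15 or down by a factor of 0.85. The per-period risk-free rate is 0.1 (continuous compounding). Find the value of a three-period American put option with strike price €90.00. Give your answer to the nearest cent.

€15.00

Risk-neutral probability p = (e^0.1 − 0.85)/(1.15 − 0.85) = 0.2552/0.3000 = 0.8506
Terminal stock prices: S_uuu = 114.1, S_uud = 84.31, S_udd = 62.32, S_ddd = 46.06
Terminal payoffs (K − S): max(-24.07, 0) = 0, max(5.691, 0) = 5.691, max(27.68, 0) = 27.68, max(43.94, 0) = 43.94
Node uu (S = 99.19): continuation = e^(−0.1)·[0.8506·0.0000 + 0.1494·5.6906] = 0.7694; exercise value = 0.0000 ≤ continuation, so V_uu = 0.7694
Node ud (S = 73.31): continuation = e^(−0.1)·[0.8506·5.6906 + 0.1494·27.6844] = 8.1229; exercise value = 16.6875 > continuation, so V_ud = 16.6875 (exercise)
Node dd (S = 54.19): continuation = e^(−0.1)·[0.8506·27.6844 + 0.1494·43.9406] = 27.2479; exercise value = 35.8125 > continuation, so V_dd = 35.8125 (exercise)
Node u (S = 86.25): continuation = e^(−0.1)·[0.8506·0.7694 + 0.1494·16.6875] = 2.8485; exercise value = 3.7500 > continuation, so V_u = 3.7500 (exercise)
Node d (S = 63.75): continuation = e^(−0.1)·[0.8506·16.6875 + 0.1494·35.8125] = 17.6854; exercise value = 26.2500 > continuation, so V_d = 26.2500 (exercise)
Node 0 (S = 75): continuation = e^(−0.1)·[0.8506·3.7500 + 0.1494·26.2500] = 6.4354; exercise value = 15.0000 > continuation, so V_0 = 15.0000 (exercise)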